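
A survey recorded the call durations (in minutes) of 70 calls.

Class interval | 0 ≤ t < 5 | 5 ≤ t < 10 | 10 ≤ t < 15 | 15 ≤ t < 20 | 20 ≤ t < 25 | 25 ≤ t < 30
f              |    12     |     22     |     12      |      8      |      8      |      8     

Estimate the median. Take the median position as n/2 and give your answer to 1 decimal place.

10.4

Cumulative frequencies: 12, 34, 46, 54, 62, 70
n = 70; position = n/2 = 35.
This falls in the class 10 ≤ t < 15: L = 10, F = 34, f = 12, h = 5.
Median ≈ 10 + ((35 − 34) / 12) × 5 = 10.4167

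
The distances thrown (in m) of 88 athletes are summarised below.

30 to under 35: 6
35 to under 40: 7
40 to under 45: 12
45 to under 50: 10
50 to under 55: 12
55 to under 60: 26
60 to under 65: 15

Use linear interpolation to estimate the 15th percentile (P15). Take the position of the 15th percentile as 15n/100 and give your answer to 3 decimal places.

Cumulative frequencies: 6, 13, 25, 35, 47, 73, 88
n = 88; position = 15n/100 = 13.2.
This falls in the class 40 to under 45: L = 40, F = 13, f = 12, h = 5.
15th percentile ≈ 40 + ((13.2 − 13) / 12) × 5 = 40.0833

40.083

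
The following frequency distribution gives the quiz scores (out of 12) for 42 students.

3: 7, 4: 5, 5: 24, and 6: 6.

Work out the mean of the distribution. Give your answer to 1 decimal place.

4.7

Values: 3, 4, 5, 6
Σfx = 7×3 + 5×4 + 24×5 + 6×6 = 197
n = Σf = 42
Mean = 197 / 42 = 4.6905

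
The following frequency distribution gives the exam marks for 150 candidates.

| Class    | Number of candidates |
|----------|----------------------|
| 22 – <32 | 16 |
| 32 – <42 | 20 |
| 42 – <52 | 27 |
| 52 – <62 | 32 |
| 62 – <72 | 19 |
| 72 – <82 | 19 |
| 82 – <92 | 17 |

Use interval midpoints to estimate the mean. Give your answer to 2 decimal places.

Midpoints: 27, 37, 47, 57, 67, 77, 87
Σfm = 16×27 + 20×37 + 27×47 + 32×57 + 19×67 + 19×77 + 17×87 = 8480
n = Σf = 150
Mean = 8480 / 150 = 56.5333

56.53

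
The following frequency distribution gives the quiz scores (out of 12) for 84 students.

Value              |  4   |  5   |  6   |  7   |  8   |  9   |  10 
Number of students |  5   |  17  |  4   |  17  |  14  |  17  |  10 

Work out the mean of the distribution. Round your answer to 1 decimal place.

Values: 4, 5, 6, 7, 8, 9, 10
Σfx = 5×4 + 17×5 + 4×6 + 17×7 + 14×8 + 17×9 + 10×10 = 613
n = Σf = 84
Mean = 613 / 84 = 7.2976

7.3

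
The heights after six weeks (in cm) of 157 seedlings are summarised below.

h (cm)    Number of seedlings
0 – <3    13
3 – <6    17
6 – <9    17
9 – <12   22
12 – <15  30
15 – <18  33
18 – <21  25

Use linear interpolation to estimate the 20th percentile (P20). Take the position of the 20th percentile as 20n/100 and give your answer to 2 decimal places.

Cumulative frequencies: 13, 30, 47, 69, 99, 132, 157
n = 157; position = 20n/100 = 31.4.
This falls in the class 6 – <9: L = 6, F = 30, f = 17, h = 3.
20th percentile ≈ 6 + ((31.4 − 30) / 17) × 3 = 6.2471

6.25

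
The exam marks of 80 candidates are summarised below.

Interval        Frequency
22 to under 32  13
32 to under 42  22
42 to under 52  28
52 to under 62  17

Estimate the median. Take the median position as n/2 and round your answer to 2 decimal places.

Cumulative frequencies: 13, 35, 63, 80
n = 80; position = n/2 = 40.
This falls in the class 42 to under 52: L = 42, F = 35, f = 28, h = 10.
Median ≈ 42 + ((40 − 35) / 28) × 10 = 43.7857

43.79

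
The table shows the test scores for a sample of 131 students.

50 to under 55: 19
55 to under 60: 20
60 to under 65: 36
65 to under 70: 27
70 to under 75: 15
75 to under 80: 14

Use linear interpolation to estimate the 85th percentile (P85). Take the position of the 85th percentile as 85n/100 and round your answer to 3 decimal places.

Cumulative frequencies: 19, 39, 75, 102, 117, 131
n = 131; position = 85n/100 = 111.35.
This falls in the class 70 to under 75: L = 70, F = 102, f = 15, h = 5.
85th percentile ≈ 70 + ((111.35 − 102) / 15) × 5 = 73.1167

73.117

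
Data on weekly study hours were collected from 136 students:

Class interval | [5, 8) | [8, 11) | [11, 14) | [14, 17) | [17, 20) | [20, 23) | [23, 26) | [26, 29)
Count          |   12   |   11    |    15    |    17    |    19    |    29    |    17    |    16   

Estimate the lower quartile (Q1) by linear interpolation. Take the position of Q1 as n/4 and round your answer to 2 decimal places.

13.20

Cumulative frequencies: 12, 23, 38, 55, 74, 103, 120, 136
n = 136; position = n/4 = 34.
This falls in the class [11, 14): L = 11, F = 23, f = 15, h = 3.
Lower quartile ≈ 11 + ((34 − 23) / 15) × 3 = 13.2000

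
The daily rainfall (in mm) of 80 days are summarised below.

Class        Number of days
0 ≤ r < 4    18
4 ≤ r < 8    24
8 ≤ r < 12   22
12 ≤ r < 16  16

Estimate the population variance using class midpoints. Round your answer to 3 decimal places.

Midpoints: 2, 6, 10, 14
n = 80, Σfm = 624, mean = 7.8000
Σfm² = 6272
Σf(m − x̄)² = Σfm² − (Σfm)²/n = 6272 − 624²/80 = 1404.8000
Population variance = 1404.8000 / 80 = 17.5600

17.560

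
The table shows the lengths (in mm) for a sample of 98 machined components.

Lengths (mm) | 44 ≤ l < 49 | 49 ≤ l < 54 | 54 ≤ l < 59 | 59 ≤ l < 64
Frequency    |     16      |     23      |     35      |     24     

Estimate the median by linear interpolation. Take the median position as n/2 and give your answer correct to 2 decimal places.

55.43

Cumulative frequencies: 16, 39, 74, 98
n = 98; position = n/2 = 49.
This falls in the class 54 ≤ l < 59: L = 54, F = 39, f = 35, h = 5.
Median ≈ 54 + ((49 − 39) / 35) × 5 = 55.4286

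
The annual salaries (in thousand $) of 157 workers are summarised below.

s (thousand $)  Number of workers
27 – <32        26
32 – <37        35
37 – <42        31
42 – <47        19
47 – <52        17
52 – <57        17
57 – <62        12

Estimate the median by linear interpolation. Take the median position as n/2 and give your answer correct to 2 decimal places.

39.82

Cumulative frequencies: 26, 61, 92, 111, 128, 145, 157
n = 157; position = n/2 = 78.5.
This falls in the class 37 – <42: L = 37, F = 61, f = 31, h = 5.
Median ≈ 37 + ((78.5 − 61) / 31) × 5 = 39.8226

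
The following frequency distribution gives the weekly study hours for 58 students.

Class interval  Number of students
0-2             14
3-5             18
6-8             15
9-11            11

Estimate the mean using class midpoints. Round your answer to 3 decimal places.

Midpoints: 1, 4, 7, 10
Σfm = 14×1 + 18×4 + 15×7 + 11×10 = 301
n = Σf = 58
Mean = 301 / 58 = 5.1897

5.190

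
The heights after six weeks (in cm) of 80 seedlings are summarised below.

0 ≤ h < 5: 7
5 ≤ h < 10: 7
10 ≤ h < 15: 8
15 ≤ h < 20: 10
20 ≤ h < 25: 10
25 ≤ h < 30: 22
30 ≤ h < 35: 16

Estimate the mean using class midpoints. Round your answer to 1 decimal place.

21.2

Midpoints: 2.5, 7.5, 12.5, 17.5, 22.5, 27.5, 32.5
Σfm = 7×2.5 + 7×7.5 + 8×12.5 + 10×17.5 + 10×22.5 + 22×27.5 + 16×32.5 = 1695
n = Σf = 80
Mean = 1695 / 80 = 21.1875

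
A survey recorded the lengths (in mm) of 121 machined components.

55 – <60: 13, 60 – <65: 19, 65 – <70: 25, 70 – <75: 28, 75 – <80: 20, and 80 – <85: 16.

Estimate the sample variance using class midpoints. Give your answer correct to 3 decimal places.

58.612

Midpoints: 57.5, 62.5, 67.5, 72.5, 77.5, 82.5
n = 121, Σfm = 8522.5, mean = 70.4339
Σfm² = 607306.25
Σf(m − x̄)² = Σfm² − (Σfm)²/n = 607306.25 − 8522.5²/121 = 7033.4711
Sample variance = 7033.4711 / 120 = 58.6123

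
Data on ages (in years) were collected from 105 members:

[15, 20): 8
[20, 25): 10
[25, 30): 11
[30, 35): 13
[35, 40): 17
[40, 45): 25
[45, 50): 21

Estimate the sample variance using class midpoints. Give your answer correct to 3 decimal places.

90.247

Midpoints: 17.5, 22.5, 27.5, 32.5, 37.5, 42.5, 47.5
n = 105, Σfm = 3787.5, mean = 36.0714
Σfm² = 146006.25
Σf(m − x̄)² = Σfm² − (Σfm)²/n = 146006.25 − 3787.5²/105 = 9385.7143
Sample variance = 9385.7143 / 104 = 90.2473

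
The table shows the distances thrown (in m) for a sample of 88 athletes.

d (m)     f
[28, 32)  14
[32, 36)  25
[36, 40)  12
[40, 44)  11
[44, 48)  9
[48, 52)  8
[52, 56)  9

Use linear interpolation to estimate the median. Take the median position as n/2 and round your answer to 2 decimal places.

Cumulative frequencies: 14, 39, 51, 62, 71, 79, 88
n = 88; position = n/2 = 44.
This falls in the class [36, 40): L = 36, F = 39, f = 12, h = 4.
Median ≈ 36 + ((44 − 39) / 12) × 4 = 37.6667

37.67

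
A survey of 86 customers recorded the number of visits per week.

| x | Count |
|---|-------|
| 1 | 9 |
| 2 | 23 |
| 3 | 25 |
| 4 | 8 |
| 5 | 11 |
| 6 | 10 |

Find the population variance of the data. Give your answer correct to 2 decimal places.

2.29

Values: 1, 2, 3, 4, 5, 6
n = 86, Σfx = 277, mean = 3.2209
Σfx² = 1089
Σf(x − x̄)² = Σfx² − (Σfx)²/n = 1089 − 277²/86 = 196.8023
Population variance = 196.8023 / 86 = 2.2884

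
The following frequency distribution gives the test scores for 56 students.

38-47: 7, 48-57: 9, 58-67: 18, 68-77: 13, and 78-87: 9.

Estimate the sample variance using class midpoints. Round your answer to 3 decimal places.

154.286

Midpoints: 42.5, 52.5, 62.5, 72.5, 82.5
n = 56, Σfm = 3580, mean = 63.9286
Σfm² = 237350
Σf(m − x̄)² = Σfm² − (Σfm)²/n = 237350 − 3580²/56 = 8485.7143
Sample variance = 8485.7143 / 55 = 154.2857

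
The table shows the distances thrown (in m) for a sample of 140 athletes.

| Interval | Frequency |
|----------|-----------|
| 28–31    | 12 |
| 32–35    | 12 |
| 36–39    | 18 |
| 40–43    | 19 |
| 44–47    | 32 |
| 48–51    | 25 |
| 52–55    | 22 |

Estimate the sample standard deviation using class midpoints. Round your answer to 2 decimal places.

7.35

Midpoints: 29.5, 33.5, 37.5, 41.5, 45.5, 49.5, 53.5
n = 140, Σfm = 6090, mean = 43.5000
Σfm² = 272419
Σf(m − x̄)² = Σfm² − (Σfm)²/n = 272419 − 6090²/140 = 7504.0000
Sample variance = 7504.0000 / 139 = 53.9856
Standard deviation = √53.9856 = 7.3475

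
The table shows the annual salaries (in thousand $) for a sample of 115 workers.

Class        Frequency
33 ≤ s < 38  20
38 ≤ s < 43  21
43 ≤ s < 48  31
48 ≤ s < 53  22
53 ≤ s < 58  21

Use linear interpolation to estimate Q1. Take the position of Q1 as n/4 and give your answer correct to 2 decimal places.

Cumulative frequencies: 20, 41, 72, 94, 115
n = 115; position = n/4 = 28.75.
This falls in the class 38 ≤ s < 43: L = 38, F = 20, f = 21, h = 5.
Lower quartile ≈ 38 + ((28.75 − 20) / 21) × 5 = 40.0833

40.08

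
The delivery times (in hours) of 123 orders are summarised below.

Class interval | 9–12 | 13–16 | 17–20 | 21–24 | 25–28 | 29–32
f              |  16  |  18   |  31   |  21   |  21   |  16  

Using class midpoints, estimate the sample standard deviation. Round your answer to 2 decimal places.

6.28

Midpoints: 10.5, 14.5, 18.5, 22.5, 26.5, 30.5
n = 123, Σfm = 2519.5, mean = 20.4837
Σfm² = 56420.75
Σf(m − x̄)² = Σfm² − (Σfm)²/n = 56420.75 − 2519.5²/123 = 4811.9675
Sample variance = 4811.9675 / 122 = 39.4424
Standard deviation = √39.4424 = 6.2803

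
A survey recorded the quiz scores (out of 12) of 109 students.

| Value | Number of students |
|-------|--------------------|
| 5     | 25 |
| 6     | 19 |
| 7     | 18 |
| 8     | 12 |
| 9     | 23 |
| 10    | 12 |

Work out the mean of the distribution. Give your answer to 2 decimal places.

Values: 5, 6, 7, 8, 9, 10
Σfx = 25×5 + 19×6 + 18×7 + 12×8 + 23×9 + 12×10 = 788
n = Σf = 109
Mean = 788 / 109 = 7.2294

7.23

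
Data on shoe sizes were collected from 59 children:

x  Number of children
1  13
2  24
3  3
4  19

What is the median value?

Cumulative frequencies: 13, 37, 40, 59
n = 59, so the median is the value in position (n+1)/2 = 30.
Position 30 falls at value 2.

2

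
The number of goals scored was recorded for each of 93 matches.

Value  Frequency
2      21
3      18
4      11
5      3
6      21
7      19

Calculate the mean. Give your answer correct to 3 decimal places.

Values: 2, 3, 4, 5, 6, 7
Σfx = 21×2 + 18×3 + 11×4 + 3×5 + 21×6 + 19×7 = 414
n = Σf = 93
Mean = 414 / 93 = 4.4516

4.452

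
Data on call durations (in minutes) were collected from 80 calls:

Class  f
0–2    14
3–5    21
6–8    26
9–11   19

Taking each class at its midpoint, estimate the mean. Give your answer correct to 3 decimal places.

Midpoints: 1, 4, 7, 10
Σfm = 14×1 + 21×4 + 26×7 + 19×10 = 470
n = Σf = 80
Mean = 470 / 80 = 5.8750

5.875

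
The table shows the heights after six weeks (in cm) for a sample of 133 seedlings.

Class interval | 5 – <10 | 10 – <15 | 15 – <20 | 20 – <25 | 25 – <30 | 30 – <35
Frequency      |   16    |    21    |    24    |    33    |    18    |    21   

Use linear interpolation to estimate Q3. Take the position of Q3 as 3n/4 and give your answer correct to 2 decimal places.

26.60

Cumulative frequencies: 16, 37, 61, 94, 112, 133
n = 133; position = 3n/4 = 99.75.
This falls in the class 25 – <30: L = 25, F = 94, f = 18, h = 5.
Upper quartile ≈ 25 + ((99.75 − 94) / 18) × 5 = 26.5972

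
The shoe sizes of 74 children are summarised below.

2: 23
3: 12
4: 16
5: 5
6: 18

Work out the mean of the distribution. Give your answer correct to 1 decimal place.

Values: 2, 3, 4, 5, 6
Σfx = 23×2 + 12×3 + 16×4 + 5×5 + 18×6 = 279
n = Σf = 74
Mean = 279 / 74 = 3.7703

3.8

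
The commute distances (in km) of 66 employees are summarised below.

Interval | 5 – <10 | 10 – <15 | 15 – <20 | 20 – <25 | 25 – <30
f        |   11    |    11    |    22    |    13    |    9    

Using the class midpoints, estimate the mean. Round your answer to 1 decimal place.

Midpoints: 7.5, 12.5, 17.5, 22.5, 27.5
Σfm = 11×7.5 + 11×12.5 + 22×17.5 + 13×22.5 + 9×27.5 = 1145
n = Σf = 66
Mean = 1145 / 66 = 17.3485

17.3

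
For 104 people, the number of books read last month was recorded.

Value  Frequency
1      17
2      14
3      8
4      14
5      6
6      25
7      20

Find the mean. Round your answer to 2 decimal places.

Values: 1, 2, 3, 4, 5, 6, 7
Σfx = 17×1 + 14×2 + 8×3 + 14×4 + 6×5 + 25×6 + 20×7 = 445
n = Σf = 104
Mean = 445 / 104 = 4.2788

4.28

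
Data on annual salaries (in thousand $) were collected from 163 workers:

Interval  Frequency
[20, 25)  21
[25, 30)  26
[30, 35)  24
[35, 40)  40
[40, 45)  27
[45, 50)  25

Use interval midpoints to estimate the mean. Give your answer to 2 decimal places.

35.60

Midpoints: 22.5, 27.5, 32.5, 37.5, 42.5, 47.5
Σfm = 21×22.5 + 26×27.5 + 24×32.5 + 40×37.5 + 27×42.5 + 25×47.5 = 5802.5
n = Σf = 163
Mean = 5802.5 / 163 = 35.5982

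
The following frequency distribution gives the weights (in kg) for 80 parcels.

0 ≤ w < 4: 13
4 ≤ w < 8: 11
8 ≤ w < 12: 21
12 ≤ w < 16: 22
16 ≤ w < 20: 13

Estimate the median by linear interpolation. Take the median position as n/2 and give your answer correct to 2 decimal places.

Cumulative frequencies: 13, 24, 45, 67, 80
n = 80; position = n/2 = 40.
This falls in the class 8 ≤ w < 12: L = 8, F = 24, f = 21, h = 4.
Median ≈ 8 + ((40 − 24) / 21) × 4 = 11.0476

11.05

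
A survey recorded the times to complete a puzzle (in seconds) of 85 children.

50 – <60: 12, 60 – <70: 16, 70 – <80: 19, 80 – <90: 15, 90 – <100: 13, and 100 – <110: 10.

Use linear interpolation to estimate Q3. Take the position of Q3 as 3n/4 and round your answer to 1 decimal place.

Cumulative frequencies: 12, 28, 47, 62, 75, 85
n = 85; position = 3n/4 = 63.75.
This falls in the class 90 – <100: L = 90, F = 62, f = 13, h = 10.
Upper quartile ≈ 90 + ((63.75 − 62) / 13) × 10 = 91.3462

91.3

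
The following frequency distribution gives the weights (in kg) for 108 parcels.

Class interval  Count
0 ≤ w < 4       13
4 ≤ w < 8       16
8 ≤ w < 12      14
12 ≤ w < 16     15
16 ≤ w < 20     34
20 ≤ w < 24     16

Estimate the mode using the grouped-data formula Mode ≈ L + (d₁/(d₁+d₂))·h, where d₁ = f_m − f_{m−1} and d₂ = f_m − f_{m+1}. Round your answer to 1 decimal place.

18.1

Modal class: 16 ≤ w < 20 (highest frequency 34).
d₁ = 34 − 15 = 19, d₂ = 34 − 16 = 18
Mode ≈ 16 + (19/(19+18)) × 4 = 16 + 2.0541 = 18.0541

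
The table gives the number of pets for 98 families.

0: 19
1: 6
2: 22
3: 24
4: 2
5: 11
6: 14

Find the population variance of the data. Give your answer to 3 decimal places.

3.904

Values: 0, 1, 2, 3, 4, 5, 6
n = 98, Σfx = 269, mean = 2.7449
Σfx² = 1121
Σf(x − x̄)² = Σfx² − (Σfx)²/n = 1121 − 269²/98 = 382.6224
Population variance = 382.6224 / 98 = 3.9043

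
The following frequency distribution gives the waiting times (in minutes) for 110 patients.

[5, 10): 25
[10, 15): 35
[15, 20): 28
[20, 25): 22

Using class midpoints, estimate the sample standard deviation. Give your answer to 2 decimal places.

5.27

Midpoints: 7.5, 12.5, 17.5, 22.5
n = 110, Σfm = 1610, mean = 14.6364
Σfm² = 26587.5
Σf(m − x̄)² = Σfm² − (Σfm)²/n = 26587.5 − 1610²/110 = 3022.9545
Sample variance = 3022.9545 / 109 = 27.7335
Standard deviation = √27.7335 = 5.2663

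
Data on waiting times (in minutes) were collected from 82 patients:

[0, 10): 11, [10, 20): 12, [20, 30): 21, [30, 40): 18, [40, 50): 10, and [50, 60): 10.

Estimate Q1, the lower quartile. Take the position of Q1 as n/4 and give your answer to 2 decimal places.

Cumulative frequencies: 11, 23, 44, 62, 72, 82
n = 82; position = n/4 = 20.5.
This falls in the class [10, 20): L = 10, F = 11, f = 12, h = 10.
Lower quartile ≈ 10 + ((20.5 − 11) / 12) × 10 = 17.9167

17.92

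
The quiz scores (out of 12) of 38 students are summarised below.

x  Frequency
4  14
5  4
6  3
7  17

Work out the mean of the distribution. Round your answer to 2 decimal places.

5.61

Values: 4, 5, 6, 7
Σfx = 14×4 + 4×5 + 3×6 + 17×7 = 213
n = Σf = 38
Mean = 213 / 38 = 5.6053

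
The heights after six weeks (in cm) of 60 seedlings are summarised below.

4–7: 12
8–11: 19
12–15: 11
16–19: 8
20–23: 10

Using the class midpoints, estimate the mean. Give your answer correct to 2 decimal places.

Midpoints: 5.5, 9.5, 13.5, 17.5, 21.5
Σfm = 12×5.5 + 19×9.5 + 11×13.5 + 8×17.5 + 10×21.5 = 750
n = Σf = 60
Mean = 750 / 60 = 12.5000

12.50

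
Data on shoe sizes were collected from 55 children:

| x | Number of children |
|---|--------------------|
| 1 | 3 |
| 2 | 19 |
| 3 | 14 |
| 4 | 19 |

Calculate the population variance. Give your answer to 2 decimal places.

0.90

Values: 1, 2, 3, 4
n = 55, Σfx = 159, mean = 2.8909
Σfx² = 509
Σf(x − x̄)² = Σfx² − (Σfx)²/n = 509 − 159²/55 = 49.3455
Population variance = 49.3455 / 55 = 0.8972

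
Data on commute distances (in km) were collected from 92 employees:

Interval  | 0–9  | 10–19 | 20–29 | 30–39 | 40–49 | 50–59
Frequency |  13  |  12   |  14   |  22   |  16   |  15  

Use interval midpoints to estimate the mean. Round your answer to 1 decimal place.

31.1

Midpoints: 4.5, 14.5, 24.5, 34.5, 44.5, 54.5
Σfm = 13×4.5 + 12×14.5 + 14×24.5 + 22×34.5 + 16×44.5 + 15×54.5 = 2864
n = Σf = 92
Mean = 2864 / 92 = 31.1304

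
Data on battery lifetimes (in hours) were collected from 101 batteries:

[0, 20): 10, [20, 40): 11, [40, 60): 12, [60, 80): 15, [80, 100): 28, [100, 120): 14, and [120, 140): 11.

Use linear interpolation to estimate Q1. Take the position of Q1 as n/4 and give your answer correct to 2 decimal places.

Cumulative frequencies: 10, 21, 33, 48, 76, 90, 101
n = 101; position = n/4 = 25.25.
This falls in the class [40, 60): L = 40, F = 21, f = 12, h = 20.
Lower quartile ≈ 40 + ((25.25 − 21) / 12) × 20 = 47.0833

47.08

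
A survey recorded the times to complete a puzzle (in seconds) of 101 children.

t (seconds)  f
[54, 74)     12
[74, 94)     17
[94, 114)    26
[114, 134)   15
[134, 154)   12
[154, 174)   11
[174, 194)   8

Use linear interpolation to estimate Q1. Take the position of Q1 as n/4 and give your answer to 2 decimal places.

89.59

Cumulative frequencies: 12, 29, 55, 70, 82, 93, 101
n = 101; position = n/4 = 25.25.
This falls in the class [74, 94): L = 74, F = 12, f = 17, h = 20.
Lower quartile ≈ 74 + ((25.25 − 12) / 17) × 20 = 89.5882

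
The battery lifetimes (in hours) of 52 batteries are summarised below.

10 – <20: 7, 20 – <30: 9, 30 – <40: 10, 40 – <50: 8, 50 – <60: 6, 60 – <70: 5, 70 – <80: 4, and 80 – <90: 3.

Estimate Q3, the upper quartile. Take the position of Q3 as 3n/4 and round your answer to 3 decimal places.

Cumulative frequencies: 7, 16, 26, 34, 40, 45, 49, 52
n = 52; position = 3n/4 = 39.
This falls in the class 50 – <60: L = 50, F = 34, f = 6, h = 10.
Upper quartile ≈ 50 + ((39 − 34) / 6) × 10 = 58.3333

58.333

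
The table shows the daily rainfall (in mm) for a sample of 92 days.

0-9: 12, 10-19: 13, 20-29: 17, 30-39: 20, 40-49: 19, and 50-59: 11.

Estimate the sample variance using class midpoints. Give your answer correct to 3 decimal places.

Midpoints: 4.5, 14.5, 24.5, 34.5, 44.5, 54.5
n = 92, Σfm = 2794, mean = 30.3696
Σfm² = 107283
Σf(m − x̄)² = Σfm² − (Σfm)²/n = 107283 − 2794²/92 = 22430.4348
Sample variance = 22430.4348 / 91 = 246.4883

246.488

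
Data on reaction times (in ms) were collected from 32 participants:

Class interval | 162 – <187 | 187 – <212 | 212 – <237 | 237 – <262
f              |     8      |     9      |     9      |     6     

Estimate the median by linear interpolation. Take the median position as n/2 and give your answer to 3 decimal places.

209.222

Cumulative frequencies: 8, 17, 26, 32
n = 32; position = n/2 = 16.
This falls in the class 187 – <212: L = 187, F = 8, f = 9, h = 25.
Median ≈ 187 + ((16 − 8) / 9) × 25 = 209.2222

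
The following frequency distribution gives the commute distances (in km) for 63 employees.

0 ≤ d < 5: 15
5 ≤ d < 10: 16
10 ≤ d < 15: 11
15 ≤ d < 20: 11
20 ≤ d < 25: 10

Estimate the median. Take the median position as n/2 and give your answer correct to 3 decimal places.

10.227

Cumulative frequencies: 15, 31, 42, 53, 63
n = 63; position = n/2 = 31.5.
This falls in the class 10 ≤ d < 15: L = 10, F = 31, f = 11, h = 5.
Median ≈ 10 + ((31.5 − 31) / 11) × 5 = 10.2273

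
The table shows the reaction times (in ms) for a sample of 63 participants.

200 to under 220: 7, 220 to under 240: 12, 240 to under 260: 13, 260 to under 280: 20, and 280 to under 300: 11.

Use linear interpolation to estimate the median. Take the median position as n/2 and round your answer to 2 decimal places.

Cumulative frequencies: 7, 19, 32, 52, 63
n = 63; position = n/2 = 31.5.
This falls in the class 240 to under 260: L = 240, F = 19, f = 13, h = 20.
Median ≈ 240 + ((31.5 − 19) / 13) × 20 = 259.2308

259.23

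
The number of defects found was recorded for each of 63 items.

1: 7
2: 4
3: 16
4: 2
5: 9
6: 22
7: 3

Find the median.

5

Cumulative frequencies: 7, 11, 27, 29, 38, 60, 63
n = 63, so the median is the value in position (n+1)/2 = 32.
Position 32 falls at value 5.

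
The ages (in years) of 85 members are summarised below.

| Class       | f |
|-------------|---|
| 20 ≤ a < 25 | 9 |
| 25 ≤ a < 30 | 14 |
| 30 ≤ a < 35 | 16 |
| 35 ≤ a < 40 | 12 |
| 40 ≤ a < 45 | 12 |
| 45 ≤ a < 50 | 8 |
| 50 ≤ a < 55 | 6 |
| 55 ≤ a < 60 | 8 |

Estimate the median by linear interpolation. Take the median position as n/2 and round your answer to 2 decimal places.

Cumulative frequencies: 9, 23, 39, 51, 63, 71, 77, 85
n = 85; position = n/2 = 42.5.
This falls in the class 35 ≤ a < 40: L = 35, F = 39, f = 12, h = 5.
Median ≈ 35 + ((42.5 − 39) / 12) × 5 = 36.4583

36.46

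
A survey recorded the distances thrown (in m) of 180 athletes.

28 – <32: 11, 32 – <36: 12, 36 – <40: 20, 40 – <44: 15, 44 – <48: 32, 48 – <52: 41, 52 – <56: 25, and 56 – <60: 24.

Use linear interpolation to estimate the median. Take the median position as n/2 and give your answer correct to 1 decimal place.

Cumulative frequencies: 11, 23, 43, 58, 90, 131, 156, 180
n = 180; position = n/2 = 90.
This falls in the class 44 – <48: L = 44, F = 58, f = 32, h = 4.
Median ≈ 44 + ((90 − 58) / 32) × 4 = 48.0000

48.0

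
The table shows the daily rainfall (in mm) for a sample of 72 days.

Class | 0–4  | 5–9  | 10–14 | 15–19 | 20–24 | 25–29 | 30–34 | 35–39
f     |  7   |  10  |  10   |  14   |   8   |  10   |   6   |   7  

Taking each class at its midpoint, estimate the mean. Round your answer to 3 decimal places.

Midpoints: 2, 7, 12, 17, 22, 27, 32, 37
Σfm = 7×2 + 10×7 + 10×12 + 14×17 + 8×22 + 10×27 + 6×32 + 7×37 = 1339
n = Σf = 72
Mean = 1339 / 72 = 18.5972

18.597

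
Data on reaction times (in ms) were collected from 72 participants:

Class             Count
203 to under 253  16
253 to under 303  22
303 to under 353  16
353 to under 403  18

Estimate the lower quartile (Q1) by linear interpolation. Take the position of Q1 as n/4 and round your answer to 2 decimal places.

257.55

Cumulative frequencies: 16, 38, 54, 72
n = 72; position = n/4 = 18.
This falls in the class 253 to under 303: L = 253, F = 16, f = 22, h = 50.
Lower quartile ≈ 253 + ((18 − 16) / 22) × 50 = 257.5455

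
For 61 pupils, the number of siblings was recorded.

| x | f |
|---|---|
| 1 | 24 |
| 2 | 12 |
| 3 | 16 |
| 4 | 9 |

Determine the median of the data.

2

Cumulative frequencies: 24, 36, 52, 61
n = 61, so the median is the value in position (n+1)/2 = 31.
Position 31 falls at value 2.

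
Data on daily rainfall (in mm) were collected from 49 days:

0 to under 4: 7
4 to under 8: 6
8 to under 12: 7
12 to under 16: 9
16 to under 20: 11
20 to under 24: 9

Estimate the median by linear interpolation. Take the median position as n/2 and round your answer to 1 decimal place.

Cumulative frequencies: 7, 13, 20, 29, 40, 49
n = 49; position = n/2 = 24.5.
This falls in the class 12 to under 16: L = 12, F = 20, f = 9, h = 4.
Median ≈ 12 + ((24.5 − 20) / 9) × 4 = 14.0000

14.0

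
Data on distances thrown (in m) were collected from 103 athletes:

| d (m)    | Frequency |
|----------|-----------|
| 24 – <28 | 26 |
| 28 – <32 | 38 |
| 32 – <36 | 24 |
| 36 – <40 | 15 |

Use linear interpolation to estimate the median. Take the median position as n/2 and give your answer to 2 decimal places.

30.68

Cumulative frequencies: 26, 64, 88, 103
n = 103; position = n/2 = 51.5.
This falls in the class 28 – <32: L = 28, F = 26, f = 38, h = 4.
Median ≈ 28 + ((51.5 − 26) / 38) × 4 = 30.6842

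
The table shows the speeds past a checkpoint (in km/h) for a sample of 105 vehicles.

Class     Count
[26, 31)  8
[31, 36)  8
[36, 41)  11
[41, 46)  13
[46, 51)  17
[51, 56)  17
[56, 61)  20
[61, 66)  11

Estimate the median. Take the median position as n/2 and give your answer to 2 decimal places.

Cumulative frequencies: 8, 16, 27, 40, 57, 74, 94, 105
n = 105; position = n/2 = 52.5.
This falls in the class [46, 51): L = 46, F = 40, f = 17, h = 5.
Median ≈ 46 + ((52.5 − 40) / 17) × 5 = 49.6765

49.68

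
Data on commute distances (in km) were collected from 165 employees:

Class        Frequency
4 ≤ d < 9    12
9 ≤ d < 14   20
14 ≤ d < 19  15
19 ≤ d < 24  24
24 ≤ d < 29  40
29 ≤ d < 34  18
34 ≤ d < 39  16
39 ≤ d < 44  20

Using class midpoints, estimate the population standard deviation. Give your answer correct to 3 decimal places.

10.310

Midpoints: 6.5, 11.5, 16.5, 21.5, 26.5, 31.5, 36.5, 41.5
n = 165, Σfm = 4112.5, mean = 24.9242
Σfm² = 120041.25
Σf(m − x̄)² = Σfm² − (Σfm)²/n = 120041.25 − 4112.5²/165 = 17540.3030
Population variance = 17540.3030 / 165 = 106.3049
Standard deviation = √106.3049 = 10.3104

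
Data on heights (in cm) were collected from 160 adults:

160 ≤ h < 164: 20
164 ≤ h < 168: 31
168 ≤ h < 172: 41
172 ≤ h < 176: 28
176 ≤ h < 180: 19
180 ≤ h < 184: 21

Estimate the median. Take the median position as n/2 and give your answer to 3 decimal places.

Cumulative frequencies: 20, 51, 92, 120, 139, 160
n = 160; position = n/2 = 80.
This falls in the class 168 ≤ h < 172: L = 168, F = 51, f = 41, h = 4.
Median ≈ 168 + ((80 − 51) / 41) × 4 = 170.8293

170.829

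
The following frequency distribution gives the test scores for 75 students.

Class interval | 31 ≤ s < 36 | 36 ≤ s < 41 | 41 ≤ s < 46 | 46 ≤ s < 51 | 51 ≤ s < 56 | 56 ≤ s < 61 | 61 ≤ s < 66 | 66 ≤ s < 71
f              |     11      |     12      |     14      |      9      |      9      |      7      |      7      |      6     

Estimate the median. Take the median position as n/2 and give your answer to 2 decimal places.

46.28

Cumulative frequencies: 11, 23, 37, 46, 55, 62, 69, 75
n = 75; position = n/2 = 37.5.
This falls in the class 46 ≤ s < 51: L = 46, F = 37, f = 9, h = 5.
Median ≈ 46 + ((37.5 − 37) / 9) × 5 = 46.2778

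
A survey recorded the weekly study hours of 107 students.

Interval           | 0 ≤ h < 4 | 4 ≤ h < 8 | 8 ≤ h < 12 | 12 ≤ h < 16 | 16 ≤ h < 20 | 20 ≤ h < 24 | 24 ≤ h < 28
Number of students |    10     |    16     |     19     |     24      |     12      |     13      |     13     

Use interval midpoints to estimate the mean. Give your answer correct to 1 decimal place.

Midpoints: 2, 6, 10, 14, 18, 22, 26
Σfm = 10×2 + 16×6 + 19×10 + 24×14 + 12×18 + 13×22 + 13×26 = 1482
n = Σf = 107
Mean = 1482 / 107 = 13.8505

13.9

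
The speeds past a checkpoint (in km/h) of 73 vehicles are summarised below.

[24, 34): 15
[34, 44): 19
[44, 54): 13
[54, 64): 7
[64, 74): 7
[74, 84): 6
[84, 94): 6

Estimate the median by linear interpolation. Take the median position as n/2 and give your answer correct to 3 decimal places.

45.923

Cumulative frequencies: 15, 34, 47, 54, 61, 67, 73
n = 73; position = n/2 = 36.5.
This falls in the class [44, 54): L = 44, F = 34, f = 13, h = 10.
Median ≈ 44 + ((36.5 − 34) / 13) × 10 = 45.9231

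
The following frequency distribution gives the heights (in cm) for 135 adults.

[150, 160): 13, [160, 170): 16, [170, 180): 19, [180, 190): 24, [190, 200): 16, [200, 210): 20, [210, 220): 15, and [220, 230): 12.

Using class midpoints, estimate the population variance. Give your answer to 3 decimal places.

442.381

Midpoints: 155, 165, 175, 185, 195, 205, 215, 225
n = 135, Σfm = 25565, mean = 189.3704
Σfm² = 4900975
Σf(m − x̄)² = Σfm² − (Σfm)²/n = 4900975 − 25565²/135 = 59721.4815
Population variance = 59721.4815 / 135 = 442.3813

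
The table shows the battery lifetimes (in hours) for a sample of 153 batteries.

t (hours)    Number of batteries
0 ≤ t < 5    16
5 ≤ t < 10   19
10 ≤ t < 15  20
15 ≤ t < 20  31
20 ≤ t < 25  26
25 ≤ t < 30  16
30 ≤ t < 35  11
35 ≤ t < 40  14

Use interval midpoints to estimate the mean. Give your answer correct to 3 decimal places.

18.840

Midpoints: 2.5, 7.5, 12.5, 17.5, 22.5, 27.5, 32.5, 37.5
Σfm = 16×2.5 + 19×7.5 + 20×12.5 + 31×17.5 + 26×22.5 + 16×27.5 + 11×32.5 + 14×37.5 = 2882.5
n = Σf = 153
Mean = 2882.5 / 153 = 18.8399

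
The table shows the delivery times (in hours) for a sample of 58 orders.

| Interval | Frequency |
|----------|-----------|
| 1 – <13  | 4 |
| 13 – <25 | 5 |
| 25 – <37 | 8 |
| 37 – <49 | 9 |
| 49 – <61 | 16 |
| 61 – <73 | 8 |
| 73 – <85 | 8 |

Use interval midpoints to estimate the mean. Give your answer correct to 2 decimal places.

Midpoints: 7, 19, 31, 43, 55, 67, 79
Σfm = 4×7 + 5×19 + 8×31 + 9×43 + 16×55 + 8×67 + 8×79 = 2806
n = Σf = 58
Mean = 2806 / 58 = 48.3793

48.38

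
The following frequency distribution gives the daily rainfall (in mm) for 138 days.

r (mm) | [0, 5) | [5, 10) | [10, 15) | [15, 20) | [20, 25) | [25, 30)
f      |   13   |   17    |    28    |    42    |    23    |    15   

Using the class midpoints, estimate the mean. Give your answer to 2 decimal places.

15.76

Midpoints: 2.5, 7.5, 12.5, 17.5, 22.5, 27.5
Σfm = 13×2.5 + 17×7.5 + 28×12.5 + 42×17.5 + 23×22.5 + 15×27.5 = 2175
n = Σf = 138
Mean = 2175 / 138 = 15.7609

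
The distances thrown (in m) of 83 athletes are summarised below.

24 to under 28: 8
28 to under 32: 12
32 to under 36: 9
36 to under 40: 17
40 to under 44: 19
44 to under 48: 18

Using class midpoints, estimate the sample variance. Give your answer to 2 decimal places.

Midpoints: 26, 30, 34, 38, 42, 46
n = 83, Σfm = 3146, mean = 37.9036
Σfm² = 122764
Σf(m − x̄)² = Σfm² − (Σfm)²/n = 122764 − 3146²/83 = 3519.2289
Sample variance = 3519.2289 / 82 = 42.9174

42.92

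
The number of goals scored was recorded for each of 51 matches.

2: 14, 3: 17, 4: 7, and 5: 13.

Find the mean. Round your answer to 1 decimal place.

3.4

Values: 2, 3, 4, 5
Σfx = 14×2 + 17×3 + 7×4 + 13×5 = 172
n = Σf = 51
Mean = 172 / 51 = 3.3725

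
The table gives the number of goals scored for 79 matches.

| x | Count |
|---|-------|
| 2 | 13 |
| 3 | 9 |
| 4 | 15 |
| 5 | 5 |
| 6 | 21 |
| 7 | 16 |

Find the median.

Cumulative frequencies: 13, 22, 37, 42, 63, 79
n = 79, so the median is the value in position (n+1)/2 = 40.
Position 40 falls at value 5.

5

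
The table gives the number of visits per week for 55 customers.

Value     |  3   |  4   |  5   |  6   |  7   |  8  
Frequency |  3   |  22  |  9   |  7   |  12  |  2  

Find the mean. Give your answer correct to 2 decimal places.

Values: 3, 4, 5, 6, 7, 8
Σfx = 3×3 + 22×4 + 9×5 + 7×6 + 12×7 + 2×8 = 284
n = Σf = 55
Mean = 284 / 55 = 5.1636

5.16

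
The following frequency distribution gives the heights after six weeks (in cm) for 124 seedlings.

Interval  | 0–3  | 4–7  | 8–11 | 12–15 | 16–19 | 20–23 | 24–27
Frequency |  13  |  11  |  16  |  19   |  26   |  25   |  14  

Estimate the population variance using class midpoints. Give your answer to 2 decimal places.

Midpoints: 1.5, 5.5, 9.5, 13.5, 17.5, 21.5, 25.5
n = 124, Σfm = 1838, mean = 14.8226
Σfm² = 33891
Σf(m − x̄)² = Σfm² − (Σfm)²/n = 33891 − 1838²/124 = 6647.0968
Population variance = 6647.0968 / 124 = 53.6056

53.61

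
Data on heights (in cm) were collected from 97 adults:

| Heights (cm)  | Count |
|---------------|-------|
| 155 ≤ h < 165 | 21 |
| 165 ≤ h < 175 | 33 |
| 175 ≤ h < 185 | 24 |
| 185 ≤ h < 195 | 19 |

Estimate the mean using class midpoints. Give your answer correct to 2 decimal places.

174.23

Midpoints: 160, 170, 180, 190
Σfm = 21×160 + 33×170 + 24×180 + 19×190 = 16900
n = Σf = 97
Mean = 16900 / 97 = 174.2268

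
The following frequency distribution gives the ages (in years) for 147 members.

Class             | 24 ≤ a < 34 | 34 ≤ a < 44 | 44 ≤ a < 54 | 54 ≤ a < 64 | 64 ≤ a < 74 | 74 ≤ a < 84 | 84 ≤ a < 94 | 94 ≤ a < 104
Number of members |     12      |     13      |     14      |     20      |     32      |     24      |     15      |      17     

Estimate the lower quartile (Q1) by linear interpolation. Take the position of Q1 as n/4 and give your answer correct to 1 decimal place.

52.4

Cumulative frequencies: 12, 25, 39, 59, 91, 115, 130, 147
n = 147; position = n/4 = 36.75.
This falls in the class 44 ≤ a < 54: L = 44, F = 25, f = 14, h = 10.
Lower quartile ≈ 44 + ((36.75 − 25) / 14) × 10 = 52.3929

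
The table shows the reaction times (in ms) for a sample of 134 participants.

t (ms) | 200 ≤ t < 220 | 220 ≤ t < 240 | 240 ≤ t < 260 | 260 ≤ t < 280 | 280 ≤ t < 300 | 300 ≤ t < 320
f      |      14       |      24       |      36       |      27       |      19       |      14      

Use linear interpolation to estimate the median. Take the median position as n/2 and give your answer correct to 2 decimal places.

Cumulative frequencies: 14, 38, 74, 101, 120, 134
n = 134; position = n/2 = 67.
This falls in the class 240 ≤ t < 260: L = 240, F = 38, f = 36, h = 20.
Median ≈ 240 + ((67 − 38) / 36) × 20 = 256.1111

256.11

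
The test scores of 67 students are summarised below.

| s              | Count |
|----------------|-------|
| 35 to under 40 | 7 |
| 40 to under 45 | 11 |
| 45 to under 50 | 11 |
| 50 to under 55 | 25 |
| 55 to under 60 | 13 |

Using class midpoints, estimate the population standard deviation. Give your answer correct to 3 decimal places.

Midpoints: 37.5, 42.5, 47.5, 52.5, 57.5
n = 67, Σfm = 3312.5, mean = 49.4403
Σfm² = 166418.75
Σf(m − x̄)² = Σfm² − (Σfm)²/n = 166418.75 − 3312.5²/67 = 2647.7612
Population variance = 2647.7612 / 67 = 39.5188
Standard deviation = √39.5188 = 6.2864

6.286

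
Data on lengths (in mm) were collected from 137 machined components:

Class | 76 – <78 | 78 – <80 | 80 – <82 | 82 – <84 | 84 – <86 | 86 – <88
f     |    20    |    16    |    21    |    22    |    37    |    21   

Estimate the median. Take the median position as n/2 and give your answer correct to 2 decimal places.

Cumulative frequencies: 20, 36, 57, 79, 116, 137
n = 137; position = n/2 = 68.5.
This falls in the class 82 – <84: L = 82, F = 57, f = 22, h = 2.
Median ≈ 82 + ((68.5 − 57) / 22) × 2 = 83.0455

83.05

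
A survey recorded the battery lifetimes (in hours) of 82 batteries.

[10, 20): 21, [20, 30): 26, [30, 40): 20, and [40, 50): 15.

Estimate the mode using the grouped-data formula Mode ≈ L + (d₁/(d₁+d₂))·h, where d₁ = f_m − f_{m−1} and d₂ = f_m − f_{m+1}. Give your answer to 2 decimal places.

Modal class: [20, 30) (highest frequency 26).
d₁ = 26 − 21 = 5, d₂ = 26 − 20 = 6
Mode ≈ 20 + (5/(5+6)) × 10 = 20 + 4.5455 = 24.5455

24.55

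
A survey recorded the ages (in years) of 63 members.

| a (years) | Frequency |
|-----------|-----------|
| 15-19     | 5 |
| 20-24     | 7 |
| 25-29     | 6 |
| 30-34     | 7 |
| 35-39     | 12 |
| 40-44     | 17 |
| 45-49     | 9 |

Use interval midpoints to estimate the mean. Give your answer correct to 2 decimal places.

35.02

Midpoints: 17, 22, 27, 32, 37, 42, 47
Σfm = 5×17 + 7×22 + 6×27 + 7×32 + 12×37 + 17×42 + 9×47 = 2206
n = Σf = 63
Mean = 2206 / 63 = 35.0159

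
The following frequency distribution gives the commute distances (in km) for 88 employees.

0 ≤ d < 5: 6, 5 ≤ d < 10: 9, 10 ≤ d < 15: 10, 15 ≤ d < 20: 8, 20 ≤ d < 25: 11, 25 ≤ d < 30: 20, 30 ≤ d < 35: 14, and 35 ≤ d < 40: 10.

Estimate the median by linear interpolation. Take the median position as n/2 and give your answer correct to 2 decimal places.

25.00

Cumulative frequencies: 6, 15, 25, 33, 44, 64, 78, 88
n = 88; position = n/2 = 44.
This falls in the class 20 ≤ d < 25: L = 20, F = 33, f = 11, h = 5.
Median ≈ 20 + ((44 − 33) / 11) × 5 = 25.0000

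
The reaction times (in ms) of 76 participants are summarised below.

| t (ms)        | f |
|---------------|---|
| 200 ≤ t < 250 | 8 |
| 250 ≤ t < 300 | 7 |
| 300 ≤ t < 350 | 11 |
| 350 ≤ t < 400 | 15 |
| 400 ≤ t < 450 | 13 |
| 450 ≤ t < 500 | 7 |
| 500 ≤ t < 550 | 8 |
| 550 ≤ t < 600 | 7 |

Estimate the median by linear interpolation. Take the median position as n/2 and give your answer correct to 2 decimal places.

Cumulative frequencies: 8, 15, 26, 41, 54, 61, 69, 76
n = 76; position = n/2 = 38.
This falls in the class 350 ≤ t < 400: L = 350, F = 26, f = 15, h = 50.
Median ≈ 350 + ((38 − 26) / 15) × 50 = 390.0000

390.00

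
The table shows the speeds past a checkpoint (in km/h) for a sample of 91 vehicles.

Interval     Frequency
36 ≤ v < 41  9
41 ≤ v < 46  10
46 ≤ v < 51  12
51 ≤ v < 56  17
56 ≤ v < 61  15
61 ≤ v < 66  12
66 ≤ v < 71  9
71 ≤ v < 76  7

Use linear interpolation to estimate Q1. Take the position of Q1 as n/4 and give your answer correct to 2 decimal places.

Cumulative frequencies: 9, 19, 31, 48, 63, 75, 84, 91
n = 91; position = n/4 = 22.75.
This falls in the class 46 ≤ v < 51: L = 46, F = 19, f = 12, h = 5.
Lower quartile ≈ 46 + ((22.75 − 19) / 12) × 5 = 47.5625

47.56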